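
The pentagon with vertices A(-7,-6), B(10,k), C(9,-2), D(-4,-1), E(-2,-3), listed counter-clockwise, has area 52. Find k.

-5

Write out the shoelace sum; only the two edges meeting at B involve k:
2·Area = [((-7)·k − 10·(-6)) + (10·(-2) − 9·k)] + -16
       = -16·k + 24 = 104
⇒ k = -5.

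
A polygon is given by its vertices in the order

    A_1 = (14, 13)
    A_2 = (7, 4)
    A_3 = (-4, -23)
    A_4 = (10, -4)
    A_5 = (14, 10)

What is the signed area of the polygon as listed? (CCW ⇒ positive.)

132

A_1→A_2: (14)(4) − (7)(13) = -35
A_2→A_3: (7)(-23) − (-4)(4) = -145
A_3→A_4: (-4)(-4) − (10)(-23) = 246
A_4→A_5: (10)(10) − (14)(-4) = 156
A_5→A_1: (14)(13) − (14)(10) = 42
Σ = 264
Signed area = Σ/2 = 132 (positive ⇒ counter-clockwise traversal).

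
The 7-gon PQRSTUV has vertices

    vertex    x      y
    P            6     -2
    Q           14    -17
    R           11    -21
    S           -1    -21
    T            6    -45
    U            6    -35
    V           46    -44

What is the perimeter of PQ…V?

|PQ| = √((8)² + (-15)²) = √289 = 17
|QR| = √((-3)² + (-4)²) = √25 = 5
|RS| = √((-12)² + (0)²) = √144 = 12
|ST| = √((7)² + (-24)²) = √625 = 25
|TU| = √((0)² + (10)²) = √100 = 10
|UV| = √((40)² + (-9)²) = √1681 = 41
|VP| = √((-40)² + (42)²) = √3364 = 58
Perimeter = 17 + 5 + 12 + 25 + 10 + 41 + 58 = 168.

168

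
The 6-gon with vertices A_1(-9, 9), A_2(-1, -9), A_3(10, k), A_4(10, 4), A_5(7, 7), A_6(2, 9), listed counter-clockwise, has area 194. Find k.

Write out the shoelace sum; only the two edges meeting at A_3 involve k:
2·Area = [((-1)·k − 10·(-9)) + (10·4 − 10·k)] + 280
       = -11·k + 410 = 388
⇒ k = 2.

2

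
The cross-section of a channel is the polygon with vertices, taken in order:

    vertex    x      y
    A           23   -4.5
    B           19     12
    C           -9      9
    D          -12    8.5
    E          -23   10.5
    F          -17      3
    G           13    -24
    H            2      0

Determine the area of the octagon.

629.5

Apply the shoelace (surveyor's) formula: 2A = Σ (x_i·y_{i+1} − x_{i+1}·y_i), indices taken mod 8.
A→B: (23)(12) − (19)(-4.5) = 361.5
B→C: (19)(9) − (-9)(12) = 279
C→D: (-9)(8.5) − (-12)(9) = 31.5
D→E: (-12)(10.5) − (-23)(8.5) = 69.5
E→F: (-23)(3) − (-17)(10.5) = 109.5
F→G: (-17)(-24) − (13)(3) = 369
G→H: (13)(0) − (2)(-24) = 48
H→A: (2)(-4.5) − (23)(0) = -9
Σ = 1259
Area = |Σ|/2 = 629.5.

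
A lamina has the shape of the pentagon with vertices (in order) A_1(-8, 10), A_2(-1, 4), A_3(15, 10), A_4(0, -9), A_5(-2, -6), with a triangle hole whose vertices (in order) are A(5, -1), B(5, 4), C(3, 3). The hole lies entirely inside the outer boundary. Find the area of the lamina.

Outer boundary:
A_1→A_2: (-8)(4) − (-1)(10) = -22
A_2→A_3: (-1)(10) − (15)(4) = -70
A_3→A_4: (15)(-9) − (0)(10) = -135
A_4→A_5: (0)(-6) − (-2)(-9) = -18
A_5→A_1: (-2)(10) − (-8)(-6) = -68
Σ = -313
Area = |Σ|/2 = 156.5.
Hole:
Apply Gauss's area formula: 2A = Σ (x_i·y_{i+1} − x_{i+1}·y_i), indices taken mod 3.
Cross-terms: 25, 3, -18  ⇒  Σ = 10
Area = |Σ|/2 = 5.
Net area = 156.5 − 5 = 151.5.

151.5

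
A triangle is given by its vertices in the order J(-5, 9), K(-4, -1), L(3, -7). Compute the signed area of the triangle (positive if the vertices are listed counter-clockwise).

32

J→K: (-5)(-1) − (-4)(9) = 41
K→L: (-4)(-7) − (3)(-1) = 31
L→J: (3)(9) − (-5)(-7) = -8
Σ = 64
Signed area = Σ/2 = 32 (positive ⇒ counter-clockwise traversal).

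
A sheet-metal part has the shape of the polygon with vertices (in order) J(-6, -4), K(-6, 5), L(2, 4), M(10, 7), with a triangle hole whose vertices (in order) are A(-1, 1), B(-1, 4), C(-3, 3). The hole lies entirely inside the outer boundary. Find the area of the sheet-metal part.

Outer boundary:
J→K: (-6)(5) − (-6)(-4) = -54
K→L: (-6)(4) − (2)(5) = -34
L→M: (2)(7) − (10)(4) = -26
M→J: (10)(-4) − (-6)(7) = 2
Σ = -112
Area = |Σ|/2 = 56.
Hole:
Cross-terms: -3, 9, 0  ⇒  Σ = 6
Area = |Σ|/2 = 3.
Net area = 56 − 3 = 53.

53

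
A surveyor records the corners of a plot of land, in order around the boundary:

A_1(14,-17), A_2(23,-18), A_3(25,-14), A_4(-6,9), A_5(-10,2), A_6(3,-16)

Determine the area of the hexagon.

406.5

Apply the shoelace formula: 2A = Σ (x_i·y_{i+1} − x_{i+1}·y_i), indices taken mod 6.
Cross-terms: 139, 128, 141, 78, 154, 173  ⇒  Σ = 813
Area = |Σ|/2 = 406.5.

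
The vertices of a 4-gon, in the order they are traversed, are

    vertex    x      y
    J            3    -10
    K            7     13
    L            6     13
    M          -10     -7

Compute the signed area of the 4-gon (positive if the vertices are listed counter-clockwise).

Apply the shoelace (surveyor's) formula: 2A = Σ (x_i·y_{i+1} − x_{i+1}·y_i), indices taken mod 4.
Σ = (109) + (13) + (88) + (121) = 331
Signed area = Σ/2 = 165.5 (positive ⇒ counter-clockwise traversal).

165.5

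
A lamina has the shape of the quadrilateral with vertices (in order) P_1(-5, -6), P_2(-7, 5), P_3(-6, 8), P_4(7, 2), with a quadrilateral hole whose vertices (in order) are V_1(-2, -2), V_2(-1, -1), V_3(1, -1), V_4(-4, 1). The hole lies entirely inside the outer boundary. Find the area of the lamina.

Outer boundary:
Cross-terms: -67, -26, -68, -32  ⇒  Σ = -193
Area = |Σ|/2 = 96.5.
Hole:
Σ = (0) + (2) + (-3) + (10) = 9
Area = |Σ|/2 = 4.5.
Net area = 96.5 − 4.5 = 92.

92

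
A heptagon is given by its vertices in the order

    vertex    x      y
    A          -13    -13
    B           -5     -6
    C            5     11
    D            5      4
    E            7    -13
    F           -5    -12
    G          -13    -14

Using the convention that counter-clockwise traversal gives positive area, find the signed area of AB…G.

A→B: (-13)(-6) − (-5)(-13) = 13
B→C: (-5)(11) − (5)(-6) = -25
C→D: (5)(4) − (5)(11) = -35
D→E: (5)(-13) − (7)(4) = -93
E→F: (7)(-12) − (-5)(-13) = -149
F→G: (-5)(-14) − (-13)(-12) = -86
G→A: (-13)(-13) − (-13)(-14) = -13
Σ = -388
Signed area = Σ/2 = -194 (negative ⇒ clockwise traversal).

-194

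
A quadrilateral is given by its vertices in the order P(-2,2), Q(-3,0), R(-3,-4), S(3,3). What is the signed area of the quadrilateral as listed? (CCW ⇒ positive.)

16.5

Apply Gauss's area formula: 2A = Σ (x_i·y_{i+1} − x_{i+1}·y_i), indices taken mod 4.
P→Q: (-2)(0) − (-3)(2) = 6
Q→R: (-3)(-4) − (-3)(0) = 12
R→S: (-3)(3) − (3)(-4) = 3
S→P: (3)(2) − (-2)(3) = 12
Σ = 33
Signed area = Σ/2 = 16.5 (positive ⇒ counter-clockwise traversal).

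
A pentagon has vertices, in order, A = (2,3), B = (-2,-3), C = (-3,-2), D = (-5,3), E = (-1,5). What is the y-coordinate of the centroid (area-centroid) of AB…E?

274/177

Apply Gauss's area formula. First the cross-terms c_i = x_i·y_{i+1} − x_{i+1}·y_i:
  0, -5, -19, -22, -13  ⇒  2A = -59, A = -29.5.
Then Σ (y_i + y_{i+1})·c_i = -274, so ȳ = -274 / (6·(-29.5)) = 274/177.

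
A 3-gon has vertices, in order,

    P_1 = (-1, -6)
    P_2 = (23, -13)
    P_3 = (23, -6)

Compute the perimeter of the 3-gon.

|P_1P_2| = √((24)² + (-7)²) = √625 = 25
|P_2P_3| = √((0)² + (7)²) = √49 = 7
|P_3P_1| = √((-24)² + (0)²) = √576 = 24
Perimeter = 25 + 7 + 24 = 56.

56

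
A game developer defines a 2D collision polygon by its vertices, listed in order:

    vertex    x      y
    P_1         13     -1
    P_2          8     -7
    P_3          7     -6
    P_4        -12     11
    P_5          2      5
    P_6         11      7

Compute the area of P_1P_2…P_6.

Apply the shoelace formula: 2A = Σ (x_i·y_{i+1} − x_{i+1}·y_i), indices taken mod 6.
Σ = (-83) + (1) + (5) + (-82) + (-41) + (-102) = -302
Area = |Σ|/2 = 151.

151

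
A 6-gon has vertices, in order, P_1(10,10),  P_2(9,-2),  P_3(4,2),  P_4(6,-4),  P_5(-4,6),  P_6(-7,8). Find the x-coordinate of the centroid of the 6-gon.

11/3

Apply the surveyor's formula. First the cross-terms c_i = x_i·y_{i+1} − x_{i+1}·y_i:
  -110, 26, -28, 20, 10, -150  ⇒  2A = -232, A = -116.
Then Σ (x_i + x_{i+1})·c_i = -2552, so x̄ = -2552 / (6·(-116)) = 11/3.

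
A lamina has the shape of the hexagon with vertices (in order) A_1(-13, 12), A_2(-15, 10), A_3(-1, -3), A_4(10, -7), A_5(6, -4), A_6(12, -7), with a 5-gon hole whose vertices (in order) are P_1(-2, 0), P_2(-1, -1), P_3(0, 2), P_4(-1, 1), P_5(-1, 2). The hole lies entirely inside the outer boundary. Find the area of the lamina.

Outer boundary:
Apply the shoelace formula: 2A = Σ (x_i·y_{i+1} − x_{i+1}·y_i), indices taken mod 6.
A_1→A_2: (-13)(10) − (-15)(12) = 50
A_2→A_3: (-15)(-3) − (-1)(10) = 55
A_3→A_4: (-1)(-7) − (10)(-3) = 37
A_4→A_5: (10)(-4) − (6)(-7) = 2
A_5→A_6: (6)(-7) − (12)(-4) = 6
A_6→A_1: (12)(12) − (-13)(-7) = 53
Σ = 203
Area = |Σ|/2 = 101.5.
Hole:
P_1→P_2: (-2)(-1) − (-1)(0) = 2
P_2→P_3: (-1)(2) − (0)(-1) = -2
P_3→P_4: (0)(1) − (-1)(2) = 2
P_4→P_5: (-1)(2) − (-1)(1) = -1
P_5→P_1: (-1)(0) − (-2)(2) = 4
Σ = 5
Area = |Σ|/2 = 2.5.
Net area = 101.5 − 2.5 = 99.

99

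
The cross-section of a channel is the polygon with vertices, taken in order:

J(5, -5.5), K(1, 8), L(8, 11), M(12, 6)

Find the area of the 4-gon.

93.75

Apply the shoelace (surveyor's) formula: 2A = Σ (x_i·y_{i+1} − x_{i+1}·y_i), indices taken mod 4.
Σ = (45.5) + (-53) + (-84) + (-96) = -187.5
Area = |Σ|/2 = 93.75.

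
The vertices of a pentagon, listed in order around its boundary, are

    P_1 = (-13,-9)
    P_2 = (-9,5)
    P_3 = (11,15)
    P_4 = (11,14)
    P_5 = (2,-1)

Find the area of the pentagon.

Apply the shoelace (surveyor's) formula: 2A = Σ (x_i·y_{i+1} − x_{i+1}·y_i), indices taken mod 5.
Cross-terms: -146, -190, -11, -39, -31  ⇒  Σ = -417
Area = |Σ|/2 = 208.5.

208.5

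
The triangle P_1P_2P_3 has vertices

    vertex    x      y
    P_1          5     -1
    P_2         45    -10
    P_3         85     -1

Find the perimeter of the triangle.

162

|P_1P_2| = √((40)² + (-9)²) = √1681 = 41
|P_2P_3| = √((40)² + (9)²) = √1681 = 41
|P_3P_1| = √((-80)² + (0)²) = √6400 = 80
Perimeter = 41 + 41 + 80 = 162.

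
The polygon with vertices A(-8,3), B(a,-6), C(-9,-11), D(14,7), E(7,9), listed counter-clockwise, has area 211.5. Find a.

-12

The doubled signed area Σ (x_i y_{i+1} − x_{i+1} y_i) is linear in a.
With a=0 it equals 255; the coefficient of a is -14 (from the two edges through B).
So -14·a + 255 = 2·211.5 = 423 ⇒ a = -12.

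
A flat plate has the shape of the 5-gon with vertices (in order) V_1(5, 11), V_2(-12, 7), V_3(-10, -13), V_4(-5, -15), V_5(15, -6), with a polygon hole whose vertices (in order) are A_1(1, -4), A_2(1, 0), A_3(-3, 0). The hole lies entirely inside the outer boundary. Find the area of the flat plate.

Outer boundary:
Σ = (167) + (226) + (85) + (255) + (195) = 928
Area = |Σ|/2 = 464.
Hole:
Cross-terms: 4, 0, 12  ⇒  Σ = 16
Area = |Σ|/2 = 8.
Net area = 464 − 8 = 456.

456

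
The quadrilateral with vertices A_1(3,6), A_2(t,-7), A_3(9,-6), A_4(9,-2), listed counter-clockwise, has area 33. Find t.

6

The doubled signed area Σ (x_i y_{i+1} − x_{i+1} y_i) is linear in t.
With t=0 it equals 138; the coefficient of t is -12 (from the two edges through A_2).
So -12·t + 138 = 2·33 = 66 ⇒ t = 6.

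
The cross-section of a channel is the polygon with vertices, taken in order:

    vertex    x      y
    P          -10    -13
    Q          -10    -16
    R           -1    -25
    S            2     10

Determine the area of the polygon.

Apply the shoelace (surveyor's) formula: 2A = Σ (x_i·y_{i+1} − x_{i+1}·y_i), indices taken mod 4.
Σ = (30) + (234) + (40) + (74) = 378
Area = |Σ|/2 = 189.

189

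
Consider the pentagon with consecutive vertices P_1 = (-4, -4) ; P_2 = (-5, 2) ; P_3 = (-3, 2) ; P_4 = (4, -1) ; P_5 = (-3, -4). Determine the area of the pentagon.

30

Apply Gauss's area formula: 2A = Σ (x_i·y_{i+1} − x_{i+1}·y_i), indices taken mod 5.
Σ = (-28) + (-4) + (-5) + (-19) + (-4) = -60
Area = |Σ|/2 = 30.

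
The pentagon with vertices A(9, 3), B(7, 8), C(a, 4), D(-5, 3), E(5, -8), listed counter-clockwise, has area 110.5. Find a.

Write out the shoelace sum; only the two edges meeting at C involve a:
2·Area = [(7·4 − a·8) + (a·3 − (-5)·4)] + 163
       = -5·a + 211 = 221
⇒ a = -2.

-2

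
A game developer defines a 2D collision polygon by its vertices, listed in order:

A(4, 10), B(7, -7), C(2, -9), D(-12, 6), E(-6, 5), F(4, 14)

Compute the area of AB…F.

A→B: (4)(-7) − (7)(10) = -98
B→C: (7)(-9) − (2)(-7) = -49
C→D: (2)(6) − (-12)(-9) = -96
D→E: (-12)(5) − (-6)(6) = -24
E→F: (-6)(14) − (4)(5) = -104
F→A: (4)(10) − (4)(14) = -16
Σ = -387
Area = |Σ|/2 = 193.5.

193.5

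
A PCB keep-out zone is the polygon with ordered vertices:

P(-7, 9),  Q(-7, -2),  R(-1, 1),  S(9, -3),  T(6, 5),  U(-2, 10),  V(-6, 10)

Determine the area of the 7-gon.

125.5

Apply Gauss's area formula: 2A = Σ (x_i·y_{i+1} − x_{i+1}·y_i), indices taken mod 7.
Σ = (77) + (-9) + (-6) + (63) + (70) + (40) + (16) = 251
Area = |Σ|/2 = 125.5.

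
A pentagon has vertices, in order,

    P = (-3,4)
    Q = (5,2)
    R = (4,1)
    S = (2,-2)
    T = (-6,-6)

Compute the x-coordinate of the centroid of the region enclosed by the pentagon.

-67/63

Apply the shoelace (surveyor's) formula. First the cross-terms c_i = x_i·y_{i+1} − x_{i+1}·y_i:
  -26, -3, -10, -24, -42  ⇒  2A = -105, A = -52.5.
Then Σ (x_i + x_{i+1})·c_i = 335, so x̄ = 335 / (6·(-52.5)) = -67/63.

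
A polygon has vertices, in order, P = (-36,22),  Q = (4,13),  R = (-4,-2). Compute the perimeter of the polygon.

|PQ| = √((40)² + (-9)²) = √1681 = 41
|QR| = √((-8)² + (-15)²) = √289 = 17
|RP| = √((-32)² + (24)²) = √1600 = 40
Perimeter = 41 + 17 + 40 = 98.

98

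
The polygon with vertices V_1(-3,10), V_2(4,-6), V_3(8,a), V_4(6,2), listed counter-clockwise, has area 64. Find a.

The doubled signed area Σ (x_i y_{i+1} − x_{i+1} y_i) is linear in a.
With a=0 it equals 108; the coefficient of a is -2 (from the two edges through V_3).
So -2·a + 108 = 2·64 = 128 ⇒ a = -10.

-10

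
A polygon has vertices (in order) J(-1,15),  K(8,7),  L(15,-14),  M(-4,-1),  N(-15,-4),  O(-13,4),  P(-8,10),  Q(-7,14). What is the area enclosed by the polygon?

378.5

Σ = (-127) + (-217) + (-71) + (1) + (-112) + (-98) + (-42) + (-91) = -757
Area = |Σ|/2 = 378.5.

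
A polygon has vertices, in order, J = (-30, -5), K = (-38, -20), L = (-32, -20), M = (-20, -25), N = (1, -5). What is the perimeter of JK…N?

96

|JK| = √((-8)² + (-15)²) = √289 = 17
|KL| = √((6)² + (0)²) = √36 = 6
|LM| = √((12)² + (-5)²) = √169 = 13
|MN| = √((21)² + (20)²) = √841 = 29
|NJ| = √((-31)² + (0)²) = √961 = 31
Perimeter = 17 + 6 + 13 + 29 + 31 = 96.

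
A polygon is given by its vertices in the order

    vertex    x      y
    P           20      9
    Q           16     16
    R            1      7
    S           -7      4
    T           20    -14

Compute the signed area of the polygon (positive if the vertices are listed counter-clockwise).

Σ = (176) + (96) + (53) + (18) + (460) = 803
Signed area = Σ/2 = 401.5 (positive ⇒ counter-clockwise traversal).

401.5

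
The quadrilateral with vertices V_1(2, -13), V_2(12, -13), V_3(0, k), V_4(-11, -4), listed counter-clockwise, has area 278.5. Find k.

Write out the shoelace sum; only the two edges meeting at V_3 involve k:
2·Area = [(12·k − 0·(-13)) + (0·(-4) − (-11)·k)] + 281
       = 23·k + 281 = 557
⇒ k = 12.

12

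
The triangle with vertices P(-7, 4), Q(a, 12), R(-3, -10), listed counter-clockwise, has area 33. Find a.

Write out the shoelace sum; only the two edges meeting at Q involve a:
2·Area = [((-7)·12 − a·4) + (a·(-10) − (-3)·12)] + -82
       = -14·a + -130 = 66
⇒ a = -14.

-14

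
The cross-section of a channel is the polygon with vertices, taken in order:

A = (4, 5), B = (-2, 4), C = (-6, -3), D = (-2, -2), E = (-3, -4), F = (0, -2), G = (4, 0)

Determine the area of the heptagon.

Cross-terms: 26, 30, 6, 2, 6, 8, 20  ⇒  Σ = 98
Area = |Σ|/2 = 49.

49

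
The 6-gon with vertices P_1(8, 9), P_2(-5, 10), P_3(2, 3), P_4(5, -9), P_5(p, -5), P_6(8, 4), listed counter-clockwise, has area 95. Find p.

6

The doubled signed area Σ (x_i y_{i+1} − x_{i+1} y_i) is linear in p.
With p=0 it equals 112; the coefficient of p is 13 (from the two edges through P_5).
So 13·p + 112 = 2·95 = 190 ⇒ p = 6.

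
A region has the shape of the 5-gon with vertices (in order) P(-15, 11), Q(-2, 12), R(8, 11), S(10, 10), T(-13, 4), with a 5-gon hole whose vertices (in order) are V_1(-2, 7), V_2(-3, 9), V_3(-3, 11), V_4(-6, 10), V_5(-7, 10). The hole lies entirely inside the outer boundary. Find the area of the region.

102.5

Outer boundary:
Apply the shoelace (surveyor's) formula: 2A = Σ (x_i·y_{i+1} − x_{i+1}·y_i), indices taken mod 5.
Σ = (-158) + (-118) + (-30) + (170) + (-83) = -219
Area = |Σ|/2 = 109.5.
Hole:
Apply the shoelace formula: 2A = Σ (x_i·y_{i+1} − x_{i+1}·y_i), indices taken mod 5.
Σ = (3) + (-6) + (36) + (10) + (-29) = 14
Area = |Σ|/2 = 7.
Net area = 109.5 − 7 = 102.5.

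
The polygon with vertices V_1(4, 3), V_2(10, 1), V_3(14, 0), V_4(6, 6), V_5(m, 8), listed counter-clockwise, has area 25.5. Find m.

3

The doubled signed area Σ (x_i y_{i+1} − x_{i+1} y_i) is linear in m.
With m=0 it equals 60; the coefficient of m is -3 (from the two edges through V_5).
So -3·m + 60 = 2·25.5 = 51 ⇒ m = 3.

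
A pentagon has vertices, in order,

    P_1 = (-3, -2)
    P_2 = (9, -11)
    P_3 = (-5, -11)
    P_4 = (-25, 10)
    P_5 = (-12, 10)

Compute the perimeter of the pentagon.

|P_1P_2| = √((12)² + (-9)²) = √225 = 15
|P_2P_3| = √((-14)² + (0)²) = √196 = 14
|P_3P_4| = √((-20)² + (21)²) = √841 = 29
|P_4P_5| = √((13)² + (0)²) = √169 = 13
|P_5P_1| = √((9)² + (-12)²) = √225 = 15
Perimeter = 15 + 14 + 29 + 13 + 15 = 86.

86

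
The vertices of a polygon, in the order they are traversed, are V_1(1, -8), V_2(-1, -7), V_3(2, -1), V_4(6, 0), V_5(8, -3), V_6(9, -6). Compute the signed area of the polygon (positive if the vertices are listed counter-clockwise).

Apply the shoelace (surveyor's) formula: 2A = Σ (x_i·y_{i+1} − x_{i+1}·y_i), indices taken mod 6.
Σ = (-15) + (15) + (6) + (-18) + (-21) + (-66) = -99
Signed area = Σ/2 = -49.5 (negative ⇒ clockwise traversal).

-49.5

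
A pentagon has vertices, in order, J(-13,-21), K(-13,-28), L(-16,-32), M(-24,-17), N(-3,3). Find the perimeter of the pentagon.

84

|JK| = √((0)² + (-7)²) = √49 = 7
|KL| = √((-3)² + (-4)²) = √25 = 5
|LM| = √((-8)² + (15)²) = √289 = 17
|MN| = √((21)² + (20)²) = √841 = 29
|NJ| = √((-10)² + (-24)²) = √676 = 26
Perimeter = 7 + 5 + 17 + 29 + 26 = 84.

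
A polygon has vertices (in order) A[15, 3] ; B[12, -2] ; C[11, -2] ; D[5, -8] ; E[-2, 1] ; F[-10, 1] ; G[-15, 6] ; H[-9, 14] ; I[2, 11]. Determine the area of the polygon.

318

A→B: (15)(-2) − (12)(3) = -66
B→C: (12)(-2) − (11)(-2) = -2
C→D: (11)(-8) − (5)(-2) = -78
D→E: (5)(1) − (-2)(-8) = -11
E→F: (-2)(1) − (-10)(1) = 8
F→G: (-10)(6) − (-15)(1) = -45
G→H: (-15)(14) − (-9)(6) = -156
H→I: (-9)(11) − (2)(14) = -127
I→A: (2)(3) − (15)(11) = -159
Σ = -636
Area = |Σ|/2 = 318.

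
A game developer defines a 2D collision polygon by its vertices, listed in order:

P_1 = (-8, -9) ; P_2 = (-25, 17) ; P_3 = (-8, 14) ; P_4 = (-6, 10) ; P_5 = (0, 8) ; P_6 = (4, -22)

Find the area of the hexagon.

431.5

Σ = (-361) + (-214) + (4) + (-48) + (-32) + (-212) = -863
Area = |Σ|/2 = 431.5.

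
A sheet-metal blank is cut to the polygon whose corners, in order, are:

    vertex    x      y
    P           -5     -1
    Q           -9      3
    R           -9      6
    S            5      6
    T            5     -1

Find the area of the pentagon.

90

Apply the shoelace formula: 2A = Σ (x_i·y_{i+1} − x_{i+1}·y_i), indices taken mod 5.
Σ = (-24) + (-27) + (-84) + (-35) + (-10) = -180
Area = |Σ|/2 = 90.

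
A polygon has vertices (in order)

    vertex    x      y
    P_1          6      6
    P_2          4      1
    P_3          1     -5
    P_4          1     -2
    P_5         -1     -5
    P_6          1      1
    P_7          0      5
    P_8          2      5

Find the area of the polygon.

Apply the surveyor's formula: 2A = Σ (x_i·y_{i+1} − x_{i+1}·y_i), indices taken mod 8.
Σ = (-18) + (-21) + (3) + (-7) + (4) + (5) + (-10) + (-18) = -62
Area = |Σ|/2 = 31.

31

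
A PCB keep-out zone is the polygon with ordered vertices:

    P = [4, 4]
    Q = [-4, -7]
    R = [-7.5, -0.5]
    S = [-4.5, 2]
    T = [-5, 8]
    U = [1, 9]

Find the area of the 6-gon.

95.375

Apply Gauss's area formula: 2A = Σ (x_i·y_{i+1} − x_{i+1}·y_i), indices taken mod 6.
P→Q: (4)(-7) − (-4)(4) = -12
Q→R: (-4)(-0.5) − (-7.5)(-7) = -50.5
R→S: (-7.5)(2) − (-4.5)(-0.5) = -17.25
S→T: (-4.5)(8) − (-5)(2) = -26
T→U: (-5)(9) − (1)(8) = -53
U→P: (1)(4) − (4)(9) = -32
Σ = -190.75
Area = |Σ|/2 = 95.375.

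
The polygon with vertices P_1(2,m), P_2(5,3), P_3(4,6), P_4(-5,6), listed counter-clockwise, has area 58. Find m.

-5

The doubled signed area Σ (x_i y_{i+1} − x_{i+1} y_i) is linear in m.
With m=0 it equals 66; the coefficient of m is -10 (from the two edges through P_1).
So -10·m + 66 = 2·58 = 116 ⇒ m = -5.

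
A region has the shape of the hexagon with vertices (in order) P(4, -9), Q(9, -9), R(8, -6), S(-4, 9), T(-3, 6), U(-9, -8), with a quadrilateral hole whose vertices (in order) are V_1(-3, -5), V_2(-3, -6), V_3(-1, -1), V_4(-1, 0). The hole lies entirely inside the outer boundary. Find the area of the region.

150.5

Outer boundary:
Apply Gauss's area formula: 2A = Σ (x_i·y_{i+1} − x_{i+1}·y_i), indices taken mod 6.
Σ = (45) + (18) + (48) + (3) + (78) + (113) = 305
Area = |Σ|/2 = 152.5.
Hole:
Apply Gauss's area formula: 2A = Σ (x_i·y_{i+1} − x_{i+1}·y_i), indices taken mod 4.
Σ = (3) + (-3) + (-1) + (5) = 4
Area = |Σ|/2 = 2.
Net area = 152.5 − 2 = 150.5.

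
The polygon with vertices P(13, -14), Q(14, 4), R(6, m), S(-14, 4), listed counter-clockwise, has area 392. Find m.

14

The doubled signed area Σ (x_i y_{i+1} − x_{i+1} y_i) is linear in m.
With m=0 it equals 392; the coefficient of m is 28 (from the two edges through R).
So 28·m + 392 = 2·392 = 784 ⇒ m = 14.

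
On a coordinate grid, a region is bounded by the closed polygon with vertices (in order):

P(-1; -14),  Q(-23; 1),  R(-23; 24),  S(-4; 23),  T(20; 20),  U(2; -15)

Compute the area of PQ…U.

1104

Apply Gauss's area formula: 2A = Σ (x_i·y_{i+1} − x_{i+1}·y_i), indices taken mod 6.
Σ = (-323) + (-529) + (-433) + (-540) + (-340) + (-43) = -2208
Area = |Σ|/2 = 1104.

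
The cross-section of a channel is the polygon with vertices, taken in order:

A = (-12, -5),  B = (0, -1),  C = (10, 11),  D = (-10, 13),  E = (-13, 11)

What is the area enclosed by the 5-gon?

Apply Gauss's area formula: 2A = Σ (x_i·y_{i+1} − x_{i+1}·y_i), indices taken mod 5.
Σ = (12) + (10) + (240) + (59) + (197) = 518
Area = |Σ|/2 = 259.

259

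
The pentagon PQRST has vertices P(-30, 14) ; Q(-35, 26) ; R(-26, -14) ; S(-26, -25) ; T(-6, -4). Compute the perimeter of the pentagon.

124

|PQ| = √((-5)² + (12)²) = √169 = 13
|QR| = √((9)² + (-40)²) = √1681 = 41
|RS| = √((0)² + (-11)²) = √121 = 11
|ST| = √((20)² + (21)²) = √841 = 29
|TP| = √((-24)² + (18)²) = √900 = 30
Perimeter = 13 + 41 + 11 + 29 + 30 = 124.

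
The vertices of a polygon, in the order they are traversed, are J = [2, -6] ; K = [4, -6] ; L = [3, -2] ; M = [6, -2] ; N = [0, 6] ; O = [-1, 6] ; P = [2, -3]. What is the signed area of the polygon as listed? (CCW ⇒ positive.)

Apply Gauss's area formula: 2A = Σ (x_i·y_{i+1} − x_{i+1}·y_i), indices taken mod 7.
Cross-terms: 12, 10, 6, 36, 6, -9, -6  ⇒  Σ = 55
Signed area = Σ/2 = 27.5 (positive ⇒ counter-clockwise traversal).

27.5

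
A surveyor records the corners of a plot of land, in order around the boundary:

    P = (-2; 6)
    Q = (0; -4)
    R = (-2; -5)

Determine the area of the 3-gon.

11

Apply the shoelace (surveyor's) formula: 2A = Σ (x_i·y_{i+1} − x_{i+1}·y_i), indices taken mod 3.
Σ = (8) + (-8) + (-22) = -22
Area = |Σ|/2 = 11.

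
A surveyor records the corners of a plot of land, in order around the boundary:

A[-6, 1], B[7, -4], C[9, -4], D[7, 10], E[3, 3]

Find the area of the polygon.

Σ = (17) + (8) + (118) + (-9) + (21) = 155
Area = |Σ|/2 = 77.5.

77.5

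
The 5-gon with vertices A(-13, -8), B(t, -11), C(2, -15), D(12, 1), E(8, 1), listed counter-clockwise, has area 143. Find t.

2

The doubled signed area Σ (x_i y_{i+1} − x_{i+1} y_i) is linear in t.
With t=0 it equals 300; the coefficient of t is -7 (from the two edges through B).
So -7·t + 300 = 2·143 = 286 ⇒ t = 2.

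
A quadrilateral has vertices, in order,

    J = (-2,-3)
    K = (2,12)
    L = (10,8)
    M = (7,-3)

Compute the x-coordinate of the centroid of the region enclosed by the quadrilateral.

569/141

Apply Gauss's area formula. First the cross-terms c_i = x_i·y_{i+1} − x_{i+1}·y_i:
  -18, -104, -86, -27  ⇒  2A = -235, A = -117.5.
Then Σ (x_i + x_{i+1})·c_i = -2845, so x̄ = -2845 / (6·(-117.5)) = 569/141.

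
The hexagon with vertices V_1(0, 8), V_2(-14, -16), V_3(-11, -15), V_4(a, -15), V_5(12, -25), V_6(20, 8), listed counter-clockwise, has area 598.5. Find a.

Write out the shoelace sum; only the two edges meeting at V_4 involve a:
2·Area = [((-11)·(-15) − a·(-15)) + (a·(-25) − 12·(-15))] + 902
       = -10·a + 1247 = 1197
⇒ a = 5.

5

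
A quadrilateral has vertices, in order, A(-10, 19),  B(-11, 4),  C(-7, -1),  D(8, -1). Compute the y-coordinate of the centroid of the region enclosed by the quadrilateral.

1306/219

Apply the shoelace (surveyor's) formula. First the cross-terms c_i = x_i·y_{i+1} − x_{i+1}·y_i:
  169, 39, 15, 142  ⇒  2A = 365, A = 182.5.
Then Σ (y_i + y_{i+1})·c_i = 6530, so ȳ = 6530 / (6·182.5) = 1306/219.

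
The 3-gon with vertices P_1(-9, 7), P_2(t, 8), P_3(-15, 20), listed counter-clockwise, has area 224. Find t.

25

Write out the shoelace sum; only the two edges meeting at P_2 involve t:
2·Area = [((-9)·8 − t·7) + (t·20 − (-15)·8)] + 75
       = 13·t + 123 = 448
⇒ t = 25.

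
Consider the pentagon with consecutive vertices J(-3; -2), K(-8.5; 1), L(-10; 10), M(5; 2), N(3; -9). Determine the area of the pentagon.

124.5

Apply the shoelace formula: 2A = Σ (x_i·y_{i+1} − x_{i+1}·y_i), indices taken mod 5.
Σ = (-20) + (-75) + (-70) + (-51) + (-33) = -249
Area = |Σ|/2 = 124.5.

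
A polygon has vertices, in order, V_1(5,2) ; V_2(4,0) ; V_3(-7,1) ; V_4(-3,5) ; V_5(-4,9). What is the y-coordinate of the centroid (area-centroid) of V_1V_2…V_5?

Apply the shoelace formula. First the cross-terms c_i = x_i·y_{i+1} − x_{i+1}·y_i:
  -8, 4, -32, -7, -53  ⇒  2A = -96, A = -48.
Then Σ (y_i + y_{i+1})·c_i = -885, so ȳ = -885 / (6·(-48)) = 295/96.

295/96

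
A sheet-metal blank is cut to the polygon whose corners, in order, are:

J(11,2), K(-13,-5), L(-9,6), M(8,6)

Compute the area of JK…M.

Apply the shoelace (surveyor's) formula: 2A = Σ (x_i·y_{i+1} − x_{i+1}·y_i), indices taken mod 4.
Σ = (-29) + (-123) + (-102) + (-50) = -304
Area = |Σ|/2 = 152.

152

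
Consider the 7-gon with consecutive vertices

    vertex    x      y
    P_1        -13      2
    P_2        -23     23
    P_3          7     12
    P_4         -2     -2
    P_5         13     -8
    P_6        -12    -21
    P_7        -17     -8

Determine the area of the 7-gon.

Apply the surveyor's formula: 2A = Σ (x_i·y_{i+1} − x_{i+1}·y_i), indices taken mod 7.
Cross-terms: -253, -437, 10, 42, -369, -261, -138  ⇒  Σ = -1406
Area = |Σ|/2 = 703.

703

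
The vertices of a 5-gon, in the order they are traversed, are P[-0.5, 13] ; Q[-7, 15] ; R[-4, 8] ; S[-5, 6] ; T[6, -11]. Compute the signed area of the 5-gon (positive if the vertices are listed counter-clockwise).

Apply Gauss's area formula: 2A = Σ (x_i·y_{i+1} − x_{i+1}·y_i), indices taken mod 5.
P→Q: (-0.5)(15) − (-7)(13) = 83.5
Q→R: (-7)(8) − (-4)(15) = 4
R→S: (-4)(6) − (-5)(8) = 16
S→T: (-5)(-11) − (6)(6) = 19
T→P: (6)(13) − (-0.5)(-11) = 72.5
Σ = 195
Signed area = Σ/2 = 97.5 (positive ⇒ counter-clockwise traversal).

97.5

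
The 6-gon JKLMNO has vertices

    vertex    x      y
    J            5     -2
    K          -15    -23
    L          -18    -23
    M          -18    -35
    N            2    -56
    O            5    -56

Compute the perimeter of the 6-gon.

|JK| = √((-20)² + (-21)²) = √841 = 29
|KL| = √((-3)² + (0)²) = √9 = 3
|LM| = √((0)² + (-12)²) = √144 = 12
|MN| = √((20)² + (-21)²) = √841 = 29
|NO| = √((3)² + (0)²) = √9 = 3
|OJ| = √((0)² + (54)²) = √2916 = 54
Perimeter = 29 + 3 + 12 + 29 + 3 + 54 = 130.

130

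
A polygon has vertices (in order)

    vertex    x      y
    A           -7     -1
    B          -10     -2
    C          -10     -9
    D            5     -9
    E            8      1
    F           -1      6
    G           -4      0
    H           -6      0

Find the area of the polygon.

182.5

Σ = (4) + (70) + (135) + (77) + (49) + (24) + (0) + (6) = 365
Area = |Σ|/2 = 182.5.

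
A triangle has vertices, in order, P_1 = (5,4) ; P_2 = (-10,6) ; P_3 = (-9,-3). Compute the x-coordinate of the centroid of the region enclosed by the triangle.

-14/3

Apply the surveyor's formula. First the cross-terms c_i = x_i·y_{i+1} − x_{i+1}·y_i:
  70, 84, -21  ⇒  2A = 133, A = 66.5.
Then Σ (x_i + x_{i+1})·c_i = -1862, so x̄ = -1862 / (6·66.5) = -14/3.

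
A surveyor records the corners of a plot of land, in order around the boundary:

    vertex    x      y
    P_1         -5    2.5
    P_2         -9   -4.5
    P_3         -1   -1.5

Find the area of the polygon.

Cross-terms: 45, 9, -10  ⇒  Σ = 44
Area = |Σ|/2 = 22.

22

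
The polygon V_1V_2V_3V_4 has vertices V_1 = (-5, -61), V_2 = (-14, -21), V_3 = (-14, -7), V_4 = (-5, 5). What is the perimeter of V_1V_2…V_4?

136

|V_1V_2| = √((-9)² + (40)²) = √1681 = 41
|V_2V_3| = √((0)² + (14)²) = √196 = 14
|V_3V_4| = √((9)² + (12)²) = √225 = 15
|V_4V_1| = √((0)² + (-66)²) = √4356 = 66
Perimeter = 41 + 14 + 15 + 66 = 136.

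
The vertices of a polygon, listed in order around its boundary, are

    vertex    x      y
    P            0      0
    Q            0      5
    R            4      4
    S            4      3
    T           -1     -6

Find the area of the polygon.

Apply the shoelace formula: 2A = Σ (x_i·y_{i+1} − x_{i+1}·y_i), indices taken mod 5.
Σ = (0) + (-20) + (-4) + (-21) + (0) = -45
Area = |Σ|/2 = 22.5.

22.5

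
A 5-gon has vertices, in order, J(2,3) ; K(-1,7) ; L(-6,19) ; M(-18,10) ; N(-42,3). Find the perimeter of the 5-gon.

102

|JK| = √((-3)² + (4)²) = √25 = 5
|KL| = √((-5)² + (12)²) = √169 = 13
|LM| = √((-12)² + (-9)²) = √225 = 15
|MN| = √((-24)² + (-7)²) = √625 = 25
|NJ| = √((44)² + (0)²) = √1936 = 44
Perimeter = 5 + 13 + 15 + 25 + 44 = 102.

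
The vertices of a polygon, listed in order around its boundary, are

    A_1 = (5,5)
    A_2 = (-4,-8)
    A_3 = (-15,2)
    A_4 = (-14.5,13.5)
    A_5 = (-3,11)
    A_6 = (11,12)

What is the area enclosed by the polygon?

Apply the shoelace (surveyor's) formula: 2A = Σ (x_i·y_{i+1} − x_{i+1}·y_i), indices taken mod 6.
A_1→A_2: (5)(-8) − (-4)(5) = -20
A_2→A_3: (-4)(2) − (-15)(-8) = -128
A_3→A_4: (-15)(13.5) − (-14.5)(2) = -173.5
A_4→A_5: (-14.5)(11) − (-3)(13.5) = -119
A_5→A_6: (-3)(12) − (11)(11) = -157
A_6→A_1: (11)(5) − (5)(12) = -5
Σ = -602.5
Area = |Σ|/2 = 301.25.

301.25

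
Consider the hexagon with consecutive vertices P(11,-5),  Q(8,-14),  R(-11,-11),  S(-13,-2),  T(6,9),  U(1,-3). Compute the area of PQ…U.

Apply the shoelace formula: 2A = Σ (x_i·y_{i+1} − x_{i+1}·y_i), indices taken mod 6.
Cross-terms: -114, -242, -121, -105, -27, 28  ⇒  Σ = -581
Area = |Σ|/2 = 290.5.

290.5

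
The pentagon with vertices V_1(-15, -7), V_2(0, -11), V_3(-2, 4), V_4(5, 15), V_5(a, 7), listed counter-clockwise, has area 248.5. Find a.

The doubled signed area Σ (x_i y_{i+1} − x_{i+1} y_i) is linear in a.
With a=0 it equals 233; the coefficient of a is -22 (from the two edges through V_5).
So -22·a + 233 = 2·248.5 = 497 ⇒ a = -12.

-12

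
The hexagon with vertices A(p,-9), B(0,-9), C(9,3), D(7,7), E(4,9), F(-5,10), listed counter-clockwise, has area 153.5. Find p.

Write out the shoelace sum; only the two edges meeting at A involve p:
2·Area = [((-5)·(-9) − p·10) + (p·(-9) − 0·(-9))] + 243
       = -19·p + 288 = 307
⇒ p = -1.

-1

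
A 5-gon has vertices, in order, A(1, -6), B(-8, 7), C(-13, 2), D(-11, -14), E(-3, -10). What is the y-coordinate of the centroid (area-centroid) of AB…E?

-649/167

Apply the shoelace (surveyor's) formula. First the cross-terms c_i = x_i·y_{i+1} − x_{i+1}·y_i:
  -41, 75, 204, 68, 28  ⇒  2A = 334, A = 167.
Then Σ (y_i + y_{i+1})·c_i = -3894, so ȳ = -3894 / (6·167) = -649/167.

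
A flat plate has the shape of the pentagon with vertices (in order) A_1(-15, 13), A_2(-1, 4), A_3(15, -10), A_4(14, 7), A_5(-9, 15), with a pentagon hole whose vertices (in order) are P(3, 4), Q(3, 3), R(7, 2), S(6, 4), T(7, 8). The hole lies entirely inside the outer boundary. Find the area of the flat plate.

253.5

Outer boundary:
Apply the surveyor's formula: 2A = Σ (x_i·y_{i+1} − x_{i+1}·y_i), indices taken mod 5.
Cross-terms: -47, -50, 245, 273, 108  ⇒  Σ = 529
Area = |Σ|/2 = 264.5.
Hole:
Apply the shoelace formula: 2A = Σ (x_i·y_{i+1} − x_{i+1}·y_i), indices taken mod 5.
Cross-terms: -3, -15, 16, 20, 4  ⇒  Σ = 22
Area = |Σ|/2 = 11.
Net area = 264.5 − 11 = 253.5.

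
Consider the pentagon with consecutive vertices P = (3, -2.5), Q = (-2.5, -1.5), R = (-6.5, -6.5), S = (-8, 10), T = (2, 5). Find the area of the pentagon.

100.625

Cross-terms: -10.75, 6.5, -117, -60, -20  ⇒  Σ = -201.25
Area = |Σ|/2 = 100.625.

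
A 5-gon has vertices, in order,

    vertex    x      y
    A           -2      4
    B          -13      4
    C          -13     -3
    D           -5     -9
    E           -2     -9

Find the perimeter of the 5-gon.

|AB| = √((-11)² + (0)²) = √121 = 11
|BC| = √((0)² + (-7)²) = √49 = 7
|CD| = √((8)² + (-6)²) = √100 = 10
|DE| = √((3)² + (0)²) = √9 = 3
|EA| = √((0)² + (13)²) = √169 = 13
Perimeter = 11 + 7 + 10 + 3 + 13 = 44.

44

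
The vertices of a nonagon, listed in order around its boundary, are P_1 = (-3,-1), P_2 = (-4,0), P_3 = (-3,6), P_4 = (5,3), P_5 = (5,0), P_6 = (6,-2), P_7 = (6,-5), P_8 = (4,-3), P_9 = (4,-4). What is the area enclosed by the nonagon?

64

Apply the shoelace (surveyor's) formula: 2A = Σ (x_i·y_{i+1} − x_{i+1}·y_i), indices taken mod 9.
Σ = (-4) + (-24) + (-39) + (-15) + (-10) + (-18) + (2) + (-4) + (-16) = -128
Area = |Σ|/2 = 64.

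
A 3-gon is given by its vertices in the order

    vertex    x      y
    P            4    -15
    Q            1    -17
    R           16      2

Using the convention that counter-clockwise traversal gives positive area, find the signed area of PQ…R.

-13.5

Cross-terms: -53, 274, -248  ⇒  Σ = -27
Signed area = Σ/2 = -13.5 (negative ⇒ clockwise traversal).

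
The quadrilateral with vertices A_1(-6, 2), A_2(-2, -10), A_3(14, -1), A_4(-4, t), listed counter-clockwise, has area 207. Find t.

The doubled signed area Σ (x_i y_{i+1} − x_{i+1} y_i) is linear in t.
With t=0 it equals 194; the coefficient of t is 20 (from the two edges through A_4).
So 20·t + 194 = 2·207 = 414 ⇒ t = 11.

11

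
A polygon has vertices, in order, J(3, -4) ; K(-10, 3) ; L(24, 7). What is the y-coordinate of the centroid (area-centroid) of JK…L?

Apply the shoelace (surveyor's) formula. First the cross-terms c_i = x_i·y_{i+1} − x_{i+1}·y_i:
  -31, -142, -117  ⇒  2A = -290, A = -145.
Then Σ (y_i + y_{i+1})·c_i = -1740, so ȳ = -1740 / (6·(-145)) = 2.

2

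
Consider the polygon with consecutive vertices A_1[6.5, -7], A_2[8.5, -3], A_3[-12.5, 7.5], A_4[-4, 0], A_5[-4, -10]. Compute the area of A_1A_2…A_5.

A_1→A_2: (6.5)(-3) − (8.5)(-7) = 40
A_2→A_3: (8.5)(7.5) − (-12.5)(-3) = 26.25
A_3→A_4: (-12.5)(0) − (-4)(7.5) = 30
A_4→A_5: (-4)(-10) − (-4)(0) = 40
A_5→A_1: (-4)(-7) − (6.5)(-10) = 93
Σ = 229.25
Area = |Σ|/2 = 114.625.

114.625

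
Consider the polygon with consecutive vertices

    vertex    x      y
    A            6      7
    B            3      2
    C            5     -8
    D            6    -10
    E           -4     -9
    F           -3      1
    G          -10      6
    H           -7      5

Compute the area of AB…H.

Apply the surveyor's formula: 2A = Σ (x_i·y_{i+1} − x_{i+1}·y_i), indices taken mod 8.
Cross-terms: -9, -34, -2, -94, -31, -8, -8, -79  ⇒  Σ = -265
Area = |Σ|/2 = 132.5.

132.5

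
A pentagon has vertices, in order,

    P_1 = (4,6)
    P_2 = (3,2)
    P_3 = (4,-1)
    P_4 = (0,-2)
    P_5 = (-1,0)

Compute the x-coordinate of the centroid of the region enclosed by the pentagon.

65/37

Apply the surveyor's formula. First the cross-terms c_i = x_i·y_{i+1} − x_{i+1}·y_i:
  -10, -11, -8, -2, -6  ⇒  2A = -37, A = -18.5.
Then Σ (x_i + x_{i+1})·c_i = -195, so x̄ = -195 / (6·(-18.5)) = 65/37.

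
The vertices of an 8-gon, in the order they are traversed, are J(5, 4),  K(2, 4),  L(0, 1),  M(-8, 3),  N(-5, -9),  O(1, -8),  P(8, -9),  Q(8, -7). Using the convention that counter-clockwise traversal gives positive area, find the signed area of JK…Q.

Σ = (12) + (2) + (8) + (87) + (49) + (55) + (16) + (67) = 296
Signed area = Σ/2 = 148 (positive ⇒ counter-clockwise traversal).

148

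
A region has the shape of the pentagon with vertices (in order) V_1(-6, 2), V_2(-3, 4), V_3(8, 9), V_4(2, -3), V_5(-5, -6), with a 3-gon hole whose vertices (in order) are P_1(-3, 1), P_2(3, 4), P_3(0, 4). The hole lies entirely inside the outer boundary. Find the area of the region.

91.5

Outer boundary:
Σ = (-18) + (-59) + (-42) + (-27) + (-46) = -192
Area = |Σ|/2 = 96.
Hole:
Apply the shoelace (surveyor's) formula: 2A = Σ (x_i·y_{i+1} − x_{i+1}·y_i), indices taken mod 3.
Σ = (-15) + (12) + (12) = 9
Area = |Σ|/2 = 4.5.
Net area = 96 − 4.5 = 91.5.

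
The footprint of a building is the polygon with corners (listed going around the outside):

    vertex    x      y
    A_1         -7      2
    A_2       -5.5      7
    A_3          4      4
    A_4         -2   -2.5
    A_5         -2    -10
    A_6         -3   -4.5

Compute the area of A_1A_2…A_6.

Apply the surveyor's formula: 2A = Σ (x_i·y_{i+1} − x_{i+1}·y_i), indices taken mod 6.
Σ = (-38) + (-50) + (-2) + (15) + (-21) + (-37.5) = -133.5
Area = |Σ|/2 = 66.75.

66.75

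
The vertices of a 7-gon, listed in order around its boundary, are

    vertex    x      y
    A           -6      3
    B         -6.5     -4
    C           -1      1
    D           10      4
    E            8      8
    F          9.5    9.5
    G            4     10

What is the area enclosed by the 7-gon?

Apply Gauss's area formula: 2A = Σ (x_i·y_{i+1} − x_{i+1}·y_i), indices taken mod 7.
Cross-terms: 43.5, -10.5, -14, 48, 0, 57, 72  ⇒  Σ = 196
Area = |Σ|/2 = 98.

98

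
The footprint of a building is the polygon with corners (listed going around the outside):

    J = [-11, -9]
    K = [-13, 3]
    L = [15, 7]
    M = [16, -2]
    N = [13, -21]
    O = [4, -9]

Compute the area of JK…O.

453

J→K: (-11)(3) − (-13)(-9) = -150
K→L: (-13)(7) − (15)(3) = -136
L→M: (15)(-2) − (16)(7) = -142
M→N: (16)(-21) − (13)(-2) = -310
N→O: (13)(-9) − (4)(-21) = -33
O→J: (4)(-9) − (-11)(-9) = -135
Σ = -906
Area = |Σ|/2 = 453.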